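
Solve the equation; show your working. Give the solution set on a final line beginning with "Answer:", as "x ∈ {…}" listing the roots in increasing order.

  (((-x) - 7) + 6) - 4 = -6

Step 1. [(((-x) - 7) + 6) - 4 = -6] peel the -4: add 4 from each side, so sub: ((-x) - 7) + 6 = -2.
Step 2. [((-x) - 7) + 6 = -2] the outer +6 inverts by subtracting 6. So sub: (-x) - 7 = -8.
Step 3. [(-x) - 7 = -8] 7 comes off first (add 7). So sub: -x = -1.
Step 4. [-x = -1] flip signs both sides. So neg: x = 1.

Answer: x ∈ {1}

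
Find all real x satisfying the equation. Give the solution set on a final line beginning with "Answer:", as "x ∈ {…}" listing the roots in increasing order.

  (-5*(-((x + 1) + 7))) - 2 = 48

Step 1. [(-5*(-((x + 1) + 7))) - 2 = 48] peel the -2: add 2 from each side. So sub: -5*(-((x + 1) + 7)) = 50.
Step 2. [-5*(-((x + 1) + 7)) = 50] divide by the outer -5 ⇒ div: -((x + 1) + 7) = -10.
Step 3. [-((x + 1) + 7) = -10] LHS negated; negate both sides ⇒ neg: (x + 1) + 7 = 10.
Step 4. [(x + 1) + 7 = 10] 7 comes off first (subtract 7), so sub: x + 1 = 3.
Step 5. [x + 1 = 3] peel the +1: subtract 1 from each side, so sub: x = 2.

Answer: x ∈ {2}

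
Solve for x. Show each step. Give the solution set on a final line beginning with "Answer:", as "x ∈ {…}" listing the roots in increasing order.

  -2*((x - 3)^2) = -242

Step 1. [-2*((x - 3)^2) = -242] divide by the outer -2 ⇒ div: (x - 3)^2 = 121.
Step 2. [(x - 3)^2 = 121] 121 ≥ 0, LHS is (·)² — take ±√. So sqrt: x - 3 = 11 or -11.
Step 3. [x - 3 = 11 or -11] 3 comes off first (add 3). So sub: x = 14 or -8.

Answer: x ∈ {-8, 14}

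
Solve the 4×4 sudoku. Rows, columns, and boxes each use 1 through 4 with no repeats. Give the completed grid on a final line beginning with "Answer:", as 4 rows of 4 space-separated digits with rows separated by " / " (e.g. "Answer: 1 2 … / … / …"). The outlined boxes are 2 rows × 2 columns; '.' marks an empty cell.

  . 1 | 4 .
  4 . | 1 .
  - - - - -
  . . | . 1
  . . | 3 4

Step 1. [r4c2∈{2}] r4c2 has the single candidate 2 ⇒ r4c2=2.
Step 2. [r2c2∈{3}] r2c2 is down to just 3. So r2c2=3.
Step 3. [r2c4∈{2}] r2c4's peers cover all but 2. So r2c4=2.
Step 4. [r4c1∈{1}] r4c1's peers cover all but 1, so r4c1=1.
Step 5. [r3c3∈{2}] nothing but 2 survives at r3c3 ⇒ r3c3=2.
Step 6. [r3c1∈{3}] nothing but 3 survives at r3c1, so r3c1=3.
Step 7. [r1c4∈{3}] r1c4 is down to just 3. So r1c4=3.
Step 8. [r1c1∈{2}] only 2 remains possible at r1c1, so r1c1=2.
Step 9. [r3c2∈{4}] only 4 remains possible at r3c2, so r3c2=4.

Answer: 2 1 4 3 / 4 3 1 2 / 3 4 2 1 / 1 2 3 4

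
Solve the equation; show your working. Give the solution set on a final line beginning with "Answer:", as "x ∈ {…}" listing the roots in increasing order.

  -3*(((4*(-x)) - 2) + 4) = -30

Step 1. [-3*(((4*(-x)) - 2) + 4) = -30] -3 out front; divide by -3 ⇒ div: ((4*(-x)) - 2) + 4 = 10.
Step 2. [((4*(-x)) - 2) + 4 = 10] subtract 4: x sits inside (… + 4) ⇒ sub: (4*(-x)) - 2 = 6.
Step 3. [(4*(-x)) - 2 = 6] the outer -2 inverts by adding 2 ⇒ sub: 4*(-x) = 8.
Step 4. [4*(-x) = 8] divide by the outer 4, so div: -x = 2.
Step 5. [-x = 2] LHS negated; negate both sides, so neg: x = -2.

Answer: x ∈ {-2}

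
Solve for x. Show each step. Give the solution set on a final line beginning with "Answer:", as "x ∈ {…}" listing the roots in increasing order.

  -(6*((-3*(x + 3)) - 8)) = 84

Step 1. [-(6*((-3*(x + 3)) - 8)) = 84] LHS negated; negate both sides ⇒ neg: 6*((-3*(x + 3)) - 8) = -84.
Step 2. [6*((-3*(x + 3)) - 8) = -84] 6 out front; divide by 6 ⇒ div: (-3*(x + 3)) - 8 = -14.
Step 3. [(-3*(x + 3)) - 8 = -14] 8 comes off first (add 8) ⇒ sub: -3*(x + 3) = -6.
Step 4. [-3*(x + 3) = -6] leading coefficient -3: divide by -3, so div: x + 3 = 2.
Step 5. [x + 3 = 2] 3 comes off first (subtract 3), so sub: x = -1.

Answer: x ∈ {-1}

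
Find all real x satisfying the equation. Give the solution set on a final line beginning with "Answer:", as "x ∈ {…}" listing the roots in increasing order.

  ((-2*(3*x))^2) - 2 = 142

Step 1. [((-2*(3*x))^2) - 2 = 142] -2 is outermost — add 2 both sides, so sub: (-2*(3*x))^2 = 144.
Step 2. [(-2*(3*x))^2 = 144] 144 ≥ 0, LHS is (·)² — take ±√. So sqrt: -2*(3*x) = 12 or -12.
Step 3. [-2*(3*x) = 12 or -12] divide by the outer -2 ⇒ div: 3*x = -6 or 6.
Step 4. [3*x = -6 or 6] LHS = 3·(…); ÷3 both sides ⇒ div: x = -2 or 2.

Answer: x ∈ {-2, 2}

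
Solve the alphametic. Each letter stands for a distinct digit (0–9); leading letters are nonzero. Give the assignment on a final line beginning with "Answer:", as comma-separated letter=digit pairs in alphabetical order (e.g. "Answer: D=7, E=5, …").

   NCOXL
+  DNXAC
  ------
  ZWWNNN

Step 1. [Z] Z is the leading digit of a 6-digit sum of two 5-digit numbers; the final carry is exactly 1, so Z=1.
Step 2. [col 1: L + C ≡ N (mod 10)] several values work for C in column 1 (L + C ≡ N (mod 10), carry-in 0); try C=9. So C=9.
Step 3. [col 1: L + C ≡ N (mod 10)] no forcing yet in column 1 (carry-in 0); N=6 is free and consistent — try it. So N=6.
Step 4. [col 1: L + C ≡ N (mod 10)] column 1 reads L+C+carry(0)=N with C=9, N=6; with digits 1,6,9 already taken and all letters distinct, the only value for L is 7, so L=7.
Step 5. [col 2: X + A ≡ N (mod 10)] no forcing yet in column 2 (carry-in 1); X=2 is free and consistent — try it. So X=2.
Step 6. [col 2: X + A ≡ N (mod 10)] column 2 reads X+A+carry(1)=N with X=2, N=6; with digits 1,2,6,7,9 already taken and all letters distinct, the only value for A is 3. So A=3.
Step 7. [col 3: O + X ≡ N (mod 10)] from column 3 (X=2, N=6, carry-in 0, digits 1,2,3,6,7,9 already taken and all letters distinct): O must equal 4 ⇒ O=4.
Step 8. [col 4: C + N ≡ W (mod 10)] in column 4 we have C+N≡W with carry-in 0; given C=9, N=6 and digits 1,2,3,4,6,7,9 already taken and all letters distinct, that pins W to 5, so W=5.
Step 9. [col 5: N + D ≡ W (mod 10)] column 5: given N=6, W=5, carry-in 1, and digits 1,2,3,4,5,6,7,9 already taken and all letters distinct, N+D≡W (mod 10) forces D=8, so D=8.

Answer: A=3, C=9, D=8, L=7, N=6, O=4, W=5, X=2, Z=1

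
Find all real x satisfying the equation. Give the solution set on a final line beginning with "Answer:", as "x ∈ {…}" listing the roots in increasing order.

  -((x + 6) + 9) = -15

Step 1. [-((x + 6) + 9) = -15] LHS negated; negate both sides, so neg: (x + 6) + 9 = 15.
Step 2. [(x + 6) + 9 = 15] peel the +9: subtract 9 from each side, so sub: x + 6 = 6.
Step 3. [x + 6 = 6] subtract 6: x sits inside (… + 6), so sub: x = 0.

Answer: x ∈ {0}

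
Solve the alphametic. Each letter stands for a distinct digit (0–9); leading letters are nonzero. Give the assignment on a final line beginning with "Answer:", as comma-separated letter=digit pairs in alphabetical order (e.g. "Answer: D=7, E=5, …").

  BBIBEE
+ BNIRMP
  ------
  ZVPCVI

Step 1. [col 1: E + P ≡ I (mod 10)] I=7 is one option consistent with column 1 (E + P ≡ I (mod 10), carry-in 0) — take it. So I=7.
Step 2. [col 1: E + P ≡ I (mod 10)] column 1 (E + P ≡ I (mod 10), carry-in 0) doesn't pin P yet; pick P=5 and continue ⇒ P=5.
Step 3. [col 1: E + P ≡ I (mod 10)] in column 1 we have E+P≡I with carry-in 0; given P=5, I=7 and digits 5,7 already taken and all letters distinct, that pins E to 2. So E=2.
Step 4. [col 2: E + M ≡ V (mod 10)] V=3 is one option consistent with column 2 (E + M ≡ V (mod 10), carry-in 0) — take it, so V=3.
Step 5. [col 2: E + M ≡ V (mod 10)] column 2 reads E+M+carry(0)=V with E=2, V=3; with digits 2,3,5,7 already taken and all letters distinct, the only value for M is 1 ⇒ M=1.
Step 6. [col 3: B + R ≡ C (mod 10)] several values work for C in column 3 (B + R ≡ C (mod 10), carry-in 0); try C=0, so C=0.
Step 7. [col 3: B + R ≡ C (mod 10)] B=4 is one option consistent with column 3 (B + R ≡ C (mod 10), carry-in 0) — take it, so B=4.
Step 8. [col 3: B + R ≡ C (mod 10)] from column 3 (B=4, C=0, carry-in 0, digits 0,1,2,3,4,5,7 already taken and all letters distinct): R must equal 6. So R=6.
Step 9. [col 5: B + N ≡ V (mod 10)] column 5 reads B+N+carry(1)=V with B=4, V=3; with digits 0,1,2,3,4,5,6,7 already taken and all letters distinct, the only value for N is 8 ⇒ N=8.
Step 10. [col 6: B + B ≡ Z (mod 10)] in column 6 we have B+B≡Z with carry-in 1; given B=4 and digits 0,1,2,3,4,5,6,7,8 already taken and all letters distinct, that pins Z to 9. So Z=9.

Answer: B=4, C=0, E=2, I=7, M=1, N=8, P=5, R=6, V=3, Z=9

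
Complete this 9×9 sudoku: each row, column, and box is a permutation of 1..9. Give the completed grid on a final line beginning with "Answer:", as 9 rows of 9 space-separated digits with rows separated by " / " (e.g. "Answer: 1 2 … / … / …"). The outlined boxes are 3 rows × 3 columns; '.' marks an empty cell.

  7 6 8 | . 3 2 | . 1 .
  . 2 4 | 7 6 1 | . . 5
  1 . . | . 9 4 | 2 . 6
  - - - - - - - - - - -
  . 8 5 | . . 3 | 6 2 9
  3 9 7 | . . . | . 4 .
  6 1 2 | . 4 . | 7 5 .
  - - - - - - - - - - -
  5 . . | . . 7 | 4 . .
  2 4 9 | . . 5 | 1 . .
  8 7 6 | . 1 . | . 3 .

Step 1. [r5c7∈{8}] nothing but 8 survives at r5c7 ⇒ r5c7=8.
Step 2. [r3c4∈{5,8}] in box 2, 8 fits only at r3c4, so r3c4=8.
Step 3. [r9c6∈{9}] r9c6 is down to just 9 ⇒ r9c6=9.
Step 4. [r7c2∈{3}] only 3 remains possible at r7c2, so r7c2=3.
Step 5. [r8c5∈{8}] nothing but 8 survives at r8c5. So r8c5=8.
Step 6. [r7c5∈{2}] r7c5 has the single candidate 2 ⇒ r7c5=2.
Step 7. [r7c4∈{6}] only 6 remains possible at r7c4. So r7c4=6.
Step 8. [r2c1∈{9}] only 9 remains possible at r2c1. So r2c1=9.
Step 9. [r5c4∈{1,2,5}] 2 has one home in row 5: r5c4. So r5c4=2.
Step 10. [r7c8∈{8,9}] r7c8 is the only open cell in row 7 admitting 9. So r7c8=9.
Step 11. [r8c8∈{6,7}] across row 8, 6 lands solely at r8c8 ⇒ r8c8=6.
Step 12. [r2c7∈{3}] r2c7's peers cover all but 3 ⇒ r2c7=3.
Step 13. [r9c4∈{4}] r9c4's peers cover all but 4, so r9c4=4.
Step 14. [r1c9∈{4}] r1c9 has the single candidate 4 ⇒ r1c9=4.
Step 15. [r2c8∈{8}] nothing but 8 survives at r2c8 ⇒ r2c8=8.
Step 16. [r1c7∈{9}] r1c7 has the single candidate 9, so r1c7=9.
Step 17. [r3c3∈{3}] r3c3's peers cover all but 3. So r3c3=3.
Step 18. [r5c9∈{1}] only 1 remains possible at r5c9, so r5c9=1.
Step 19. [r5c6∈{6}] only 6 remains possible at r5c6 ⇒ r5c6=6.
Step 20. [r1c4∈{5}] only 5 remains possible at r1c4. So r1c4=5.
Step 21. [r4c1∈{4}] r4c1 has the single candidate 4, so r4c1=4.
Step 22. [r3c2∈{5}] r3c2's peers cover all but 5 ⇒ r3c2=5.
Step 23. [r6c4∈{9}] r6c4's peers cover all but 9. So r6c4=9.
Step 24. [r3c8∈{7}] r3c8's peers cover all but 7 ⇒ r3c8=7.
Step 25. [r7c3∈{1}] r7c3 is down to just 1, so r7c3=1.
Step 26. [r8c4∈{3}] r8c4 has the single candidate 3 ⇒ r8c4=3.
Step 27. [r9c9∈{2}] nothing but 2 survives at r9c9, so r9c9=2.
Step 28. [r8c9∈{7}] r8c9's peers cover all but 7, so r8c9=7.
Step 29. [r5c5∈{5}] r5c5 has the single candidate 5, so r5c5=5.
Step 30. [r7c9∈{8}] only 8 remains possible at r7c9 ⇒ r7c9=8.
Step 31. [r9c7∈{5}] r9c7 has the single candidate 5, so r9c7=5.
Step 32. [r6c6∈{8}] r6c6 is down to just 8 ⇒ r6c6=8.
Step 33. [r4c5∈{7}] nothing but 7 survives at r4c5, so r4c5=7.
Step 34. [r4c4∈{1}] nothing but 1 survives at r4c4 ⇒ r4c4=1.
Step 35. [r6c9∈{3}] nothing but 3 survives at r6c9 ⇒ r6c9=3.

Answer: 7 6 8 5 3 2 9 1 4 / 9 2 4 7 6 1 3 8 5 / 1 5 3 8 9 4 2 7 6 / 4 8 5 1 7 3 6 2 9 / 3 9 7 2 5 6 8 4 1 / 6 1 2 9 4 8 7 5 3 / 5 3 1 6 2 7 4 9 8 / 2 4 9 3 8 5 1 6 7 / 8 7 6 4 1 9 5 3 2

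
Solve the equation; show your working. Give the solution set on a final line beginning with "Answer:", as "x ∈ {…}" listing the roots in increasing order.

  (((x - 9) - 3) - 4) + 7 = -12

Step 1. [(((x - 9) - 3) - 4) + 7 = -12] +7 is outermost — subtract 7 both sides, so sub: ((x - 9) - 3) - 4 = -19.
Step 2. [((x - 9) - 3) - 4 = -19] peel the -4: add 4 from each side, so sub: (x - 9) - 3 = -15.
Step 3. [(x - 9) - 3 = -15] -3 is outermost — add 3 both sides. So sub: x - 9 = -12.
Step 4. [x - 9 = -12] peel the -9: add 9 from each side. So sub: x = -3.

Answer: x ∈ {-3}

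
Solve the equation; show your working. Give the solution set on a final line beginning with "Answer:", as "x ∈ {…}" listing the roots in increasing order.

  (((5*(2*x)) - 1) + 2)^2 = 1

Step 1. [(((5*(2*x)) - 1) + 2)^2 = 1] 1 ≥ 0, LHS is (·)² — take ±√ ⇒ sqrt: ((5*(2*x)) - 1) + 2 = 1 or -1.
Step 2. [((5*(2*x)) - 1) + 2 = 1 or -1] the outer +2 inverts by subtracting 2, so sub: (5*(2*x)) - 1 = -1 or -3.
Step 3. [(5*(2*x)) - 1 = -1 or -3] 1 comes off first (add 1). So sub: 5*(2*x) = 0 or -2.
Step 4. [5*(2*x) = 0 or -2] LHS = 5·(…); ÷5 both sides. So div: 2*x = 0 or -2/5.
Step 5. [2*x = 0 or -2/5] 2 out front; divide by 2. So div: x = 0 or -1/5.

Answer: x ∈ {-1/5, 0}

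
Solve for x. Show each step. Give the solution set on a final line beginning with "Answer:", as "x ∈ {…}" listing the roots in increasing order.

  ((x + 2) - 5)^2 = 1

Step 1. [((x + 2) - 5)^2 = 1] 1 ≥ 0, LHS is (·)² — take ±√. So sqrt: (x + 2) - 5 = 1 or -1.
Step 2. [(x + 2) - 5 = 1 or -1] -5 is outermost — add 5 both sides. So sub: x + 2 = 6 or 4.
Step 3. [x + 2 = 6 or 4] the outer +2 inverts by subtracting 2 ⇒ sub: x = 4 or 2.

Answer: x ∈ {2, 4}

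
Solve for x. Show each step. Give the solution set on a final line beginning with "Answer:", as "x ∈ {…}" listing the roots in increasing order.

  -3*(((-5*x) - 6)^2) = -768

Step 1. [-3*(((-5*x) - 6)^2) = -768] leading coefficient -3: divide by -3. So div: ((-5*x) - 6)^2 = 256.
Step 2. [((-5*x) - 6)^2 = 256] √ both sides: 256 ≥ 0 gives two branches. So sqrt: (-5*x) - 6 = 16 or -16.
Step 3. [(-5*x) - 6 = 16 or -16] peel the -6: add 6 from each side. So sub: -5*x = 22 or -10.
Step 4. [-5*x = 22 or -10] -5·(inner) — divide through by -5 ⇒ div: x = -22/5 or 2.

Answer: x ∈ {-22/5, 2}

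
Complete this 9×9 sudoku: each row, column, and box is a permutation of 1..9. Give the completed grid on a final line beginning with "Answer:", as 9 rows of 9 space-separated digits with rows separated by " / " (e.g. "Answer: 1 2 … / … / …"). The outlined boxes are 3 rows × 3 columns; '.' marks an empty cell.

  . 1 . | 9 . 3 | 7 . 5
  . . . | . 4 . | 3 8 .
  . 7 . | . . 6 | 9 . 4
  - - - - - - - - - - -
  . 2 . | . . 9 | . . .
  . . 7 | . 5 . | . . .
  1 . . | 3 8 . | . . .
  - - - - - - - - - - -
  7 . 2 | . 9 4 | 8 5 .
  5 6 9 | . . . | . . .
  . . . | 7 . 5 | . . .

Step 1. [r1c5∈{2}] r1c5 has the single candidate 2 ⇒ r1c5=2.
Step 2. [r3c5∈{1}] nothing but 1 survives at r3c5, so r3c5=1.
Step 3. [r1c8∈{6}] r1c8's peers cover all but 6. So r1c8=6.
Step 4. [r2c9∈{1,2}] 1 has one home in row 2: r2c9, so r2c9=1.
Step 5. [r7c4∈{1,6}] r7c4 is the only open cell in row 7 admitting 1. So r7c4=1.
Step 6. [r7c9∈{3,6}] across row 7, 6 lands solely at r7c9 ⇒ r7c9=6.
Step 7. [r9c3∈{1,3,4,8}] r9c3 is the only open cell in col 3 admitting 1, so r9c3=1.
Step 8. [r3c8∈{2}] only 2 remains possible at r3c8. So r3c8=2.
Step 9. [r4c5∈{6,7}] r4c5 is the only open cell in col 5 admitting 7 ⇒ r4c5=7.
Step 10. [r6c6∈{2}] r6c6 is down to just 2, so r6c6=2.
Step 11. [r3c4∈{5,8}] r3c4 is the only open cell in box 2 admitting 8. So r3c4=8.
Step 12. [r3c3∈{3,5}] across row 3, 5 lands solely at r3c3 ⇒ r3c3=5.
Step 13. [r4c3∈{3,4,6,8}] in col 3, 3 fits only at r4c3, so r4c3=3.
Step 14. [r4c7∈{1,4,5,6}] row 4 places 5 nowhere but r4c7. So r4c7=5.
Step 15. [r4c8∈{1,4}] in row 4, 1 fits only at r4c8. So r4c8=1.
Step 16. [r2c2∈{9}] only 9 remains possible at r2c2 ⇒ r2c2=9.
Step 17. [r5c1∈{4,6,8,9}] r5c1 is the only open cell in col 1 admitting 9. So r5c1=9.
Step 18. [r8c5∈{3}] only 3 remains possible at r8c5 ⇒ r8c5=3.
Step 19. [r8c4∈{2}] nothing but 2 survives at r8c4, so r8c4=2.
Step 20. [r8c9∈{7}] nothing but 7 survives at r8c9 ⇒ r8c9=7.
Step 21. [r8c8∈{4}] nothing but 4 survives at r8c8. So r8c8=4.
Step 22. [r7c2∈{3}] only 3 remains possible at r7c2. So r7c2=3.
Step 23. [r2c3∈{6}] r2c3 has the single candidate 6. So r2c3=6.
Step 24. [r6c3∈{4}] only 4 remains possible at r6c3. So r6c3=4.
Step 25. [r5c2∈{8}] nothing but 8 survives at r5c2. So r5c2=8.
Step 26. [r5c7∈{2,4,6}] r5c7 is the only open cell in col 7 admitting 4. So r5c7=4.
Step 27. [r6c9∈{9}] r6c9 has the single candidate 9 ⇒ r6c9=9.
Step 28. [r5c8∈{3}] r5c8's peers cover all but 3 ⇒ r5c8=3.
Step 29. [r1c1∈{4,8}] row 1 places 4 nowhere but r1c1 ⇒ r1c1=4.
Step 30. [r9c9∈{2,3}] r9c9 is the only open cell in row 9 admitting 3 ⇒ r9c9=3.
Step 31. [r4c1∈{6}] r4c1's peers cover all but 6. So r4c1=6.
Step 32. [r9c5∈{6}] only 6 remains possible at r9c5, so r9c5=6.
Step 33. [r4c9∈{8}] r4c9 has the single candidate 8 ⇒ r4c9=8.
Step 34. [r5c9∈{2}] r5c9 is down to just 2 ⇒ r5c9=2.
Step 35. [r6c2∈{5}] r6c2's peers cover all but 5 ⇒ r6c2=5.
Step 36. [r8c7∈{1}] nothing but 1 survives at r8c7 ⇒ r8c7=1.
Step 37. [r6c7∈{6}] r6c7 has the single candidate 6 ⇒ r6c7=6.
Step 38. [r9c1∈{8}] r9c1's peers cover all but 8. So r9c1=8.
Step 39. [r4c4∈{4}] only 4 remains possible at r4c4. So r4c4=4.
Step 40. [r9c2∈{4}] r9c2 has the single candidate 4 ⇒ r9c2=4.
Step 41. [r5c4∈{6}] only 6 remains possible at r5c4 ⇒ r5c4=6.
Step 42. [r2c6∈{7}] nothing but 7 survives at r2c6 ⇒ r2c6=7.
Step 43. [r5c6∈{1}] only 1 remains possible at r5c6 ⇒ r5c6=1.
Step 44. [r2c1∈{2}] r2c1 is down to just 2, so r2c1=2.
Step 45. [r2c4∈{5}] r2c4 is down to just 5, so r2c4=5.
Step 46. [r9c8∈{9}] nothing but 9 survives at r9c8, so r9c8=9.
Step 47. [r1c3∈{8}] r1c3 has the single candidate 8 ⇒ r1c3=8.
Step 48. [r8c6∈{8}] r8c6's peers cover all but 8 ⇒ r8c6=8.
Step 49. [r3c1∈{3}] r3c1 is down to just 3. So r3c1=3.
Step 50. [r6c8∈{7}] only 7 remains possible at r6c8, so r6c8=7.
Step 51. [r9c7∈{2}] only 2 remains possible at r9c7, so r9c7=2.

Answer: 4 1 8 9 2 3 7 6 5 / 2 9 6 5 4 7 3 8 1 / 3 7 5 8 1 6 9 2 4 / 6 2 3 4 7 9 5 1 8 / 9 8 7 6 5 1 4 3 2 / 1 5 4 3 8 2 6 7 9 / 7 3 2 1 9 4 8 5 6 / 5 6 9 2 3 8 1 4 7 / 8 4 1 7 6 5 2 9 3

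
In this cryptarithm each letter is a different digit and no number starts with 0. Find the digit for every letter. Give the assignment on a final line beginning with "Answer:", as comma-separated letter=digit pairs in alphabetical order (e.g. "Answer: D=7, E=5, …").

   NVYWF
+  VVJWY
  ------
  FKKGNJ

Step 1. [col 1: F + Y ≡ J (mod 10)] several values work for Y in column 1 (F + Y ≡ J (mod 10), carry-in 0); try Y=2. So Y=2.
Step 2. [col 1: F + Y ≡ J (mod 10)] J=3 is one option consistent with column 1 (F + Y ≡ J (mod 10), carry-in 0) — take it, so J=3.
Step 3. [col 1: F + Y ≡ J (mod 10)] column 1 reads F+Y+carry(0)=J with Y=2, J=3; with digits 2,3 already taken and all letters distinct, the only value for F is 1. So F=1.
Step 4. [col 2: W + W ≡ N (mod 10)] W=7 is one option consistent with column 2 (W + W ≡ N (mod 10), carry-in 0) — take it ⇒ W=7.
Step 5. [col 2: W + W ≡ N (mod 10)] in column 2 we have W+W≡N with carry-in 0; given W=7 and digits 1,2,3,7 already taken and all letters distinct, that pins N to 4 ⇒ N=4.
Step 6. [col 3: Y + J ≡ G (mod 10)] in column 3 we have Y+J≡G with carry-in 1; given Y=2, J=3 and digits 1,2,3,4,7 already taken and all letters distinct, that pins G to 6. So G=6.
Step 7. [col 4: V + V ≡ K (mod 10)] K=0 is one option consistent with column 4 (V + V ≡ K (mod 10), carry-in 0) — take it, so K=0.
Step 8. [col 4: V + V ≡ K (mod 10)] from column 4 (K=0, carry-in 0, digits 0,1,2,3,4,6,7 already taken and all letters distinct): V must equal 5, so V=5.

Answer: F=1, G=6, J=3, K=0, N=4, V=5, W=7, Y=2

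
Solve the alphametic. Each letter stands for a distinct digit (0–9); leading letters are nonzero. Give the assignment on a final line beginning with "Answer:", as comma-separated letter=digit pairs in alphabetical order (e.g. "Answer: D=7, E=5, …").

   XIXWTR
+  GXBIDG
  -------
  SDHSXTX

Step 1. [col 1: R + G ≡ X (mod 10)] no forcing yet in column 1 (carry-in 0); G=2 is free and consistent — try it. So G=2.
Step 2. [col 1: R + G ≡ X (mod 10)] column 1 (R + G ≡ X (mod 10), carry-in 0) doesn't pin X yet; pick X=7 and continue. So X=7.
Step 3. [S] the sum has 7 digits but both addends have 6; that extra leading digit S is the final carry, namely 1 ⇒ S=1.
Step 4. [col 1: R + G ≡ X (mod 10)] column 1: given G=2, X=7, carry-in 0, and digits 1,2,7 already taken and all letters distinct, R+G≡X (mod 10) forces R=5, so R=5.
Step 5. [col 2: T + D ≡ T (mod 10)] column 2: given nothing yet, carry-in 0, and digits 1,2,5,7 already taken and all letters distinct, T+D≡T (mod 10) forces D=0 ⇒ D=0.
Step 6. [col 2: T + D ≡ T (mod 10)] T=4 is one option consistent with column 2 (T + D ≡ T (mod 10), carry-in 0) — take it, so T=4.
Step 7. [col 3: W + I ≡ X (mod 10)] I=8 is one option consistent with column 3 (W + I ≡ X (mod 10), carry-in 0) — take it. So I=8.
Step 8. [col 3: W + I ≡ X (mod 10)] in column 3 we have W+I≡X with carry-in 0; given I=8, X=7 and digits 0,1,2,4,5,7,8 already taken and all letters distinct, that pins W to 9, so W=9.
Step 9. [col 4: X + B ≡ S (mod 10)] column 4 reads X+B+carry(1)=S with X=7, S=1; with digits 0,1,2,4,5,7,8,9 already taken and all letters distinct, the only value for B is 3 ⇒ B=3.
Step 10. [col 5: I + X ≡ H (mod 10)] column 5 reads I+X+carry(1)=H with I=8, X=7; with digits 0,1,2,3,4,5,7,8,9 already taken and all letters distinct, the only value for H is 6, so H=6.

Answer: B=3, D=0, G=2, H=6, I=8, R=5, S=1, T=4, W=9, X=7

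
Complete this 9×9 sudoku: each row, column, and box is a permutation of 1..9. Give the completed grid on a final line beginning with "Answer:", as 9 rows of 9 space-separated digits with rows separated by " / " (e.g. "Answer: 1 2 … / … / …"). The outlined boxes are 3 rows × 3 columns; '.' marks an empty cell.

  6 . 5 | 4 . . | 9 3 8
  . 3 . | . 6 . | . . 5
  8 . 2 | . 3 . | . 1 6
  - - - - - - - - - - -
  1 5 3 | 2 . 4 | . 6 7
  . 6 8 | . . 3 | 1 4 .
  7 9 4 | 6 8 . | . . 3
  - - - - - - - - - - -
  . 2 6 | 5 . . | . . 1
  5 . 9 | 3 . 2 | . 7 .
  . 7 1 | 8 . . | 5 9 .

Step 1. [r2c4∈{1,7,9}] col 4 places 1 nowhere but r2c4. So r2c4=1.
Step 2. [r8c9∈{4}] r8c9's peers cover all but 4 ⇒ r8c9=4.
Step 3. [r1c6∈{7}] only 7 remains possible at r1c6. So r1c6=7.
Step 4. [r6c7∈{2}] only 2 remains possible at r6c7, so r6c7=2.
Step 5. [r4c5∈{9}] nothing but 9 survives at r4c5. So r4c5=9.
Step 6. [r2c1∈{4,9}] r2c1 is the only open cell in col 1 admitting 9 ⇒ r2c1=9.
Step 7. [r5c5∈{5,7}] r5c5 is the only open cell in row 5 admitting 5 ⇒ r5c5=5.
Step 8. [r4c7∈{8}] r4c7's peers cover all but 8. So r4c7=8.
Step 9. [r9c1∈{3,4}] 3 has one home in row 9: r9c1. So r9c1=3.
Step 10. [r3c7∈{4,7}] across row 3, 7 lands solely at r3c7 ⇒ r3c7=7.
Step 11. [r3c4∈{9}] only 9 remains possible at r3c4 ⇒ r3c4=9.
Step 12. [r9c5∈{4}] r9c5 is down to just 4. So r9c5=4.
Step 13. [r1c2∈{1}] only 1 remains possible at r1c2. So r1c2=1.
Step 14. [r2c3∈{7}] r2c3 is down to just 7, so r2c3=7.
Step 15. [r5c1∈{2}] r5c1 is down to just 2. So r5c1=2.
Step 16. [r7c8∈{8}] only 8 remains possible at r7c8 ⇒ r7c8=8.
Step 17. [r6c8∈{5}] r6c8 is down to just 5, so r6c8=5.
Step 18. [r8c5∈{1}] r8c5 has the single candidate 1 ⇒ r8c5=1.
Step 19. [r2c6∈{8}] r2c6 is down to just 8 ⇒ r2c6=8.
Step 20. [r6c6∈{1}] r6c6's peers cover all but 1. So r6c6=1.
Step 21. [r5c9∈{9}] r5c9 is down to just 9. So r5c9=9.
Step 22. [r3c2∈{4}] nothing but 4 survives at r3c2, so r3c2=4.
Step 23. [r8c7∈{6}] r8c7 is down to just 6 ⇒ r8c7=6.
Step 24. [r2c7∈{4}] r2c7's peers cover all but 4, so r2c7=4.
Step 25. [r7c7∈{3}] r7c7's peers cover all but 3 ⇒ r7c7=3.
Step 26. [r9c6∈{6}] only 6 remains possible at r9c6. So r9c6=6.
Step 27. [r2c8∈{2}] only 2 remains possible at r2c8 ⇒ r2c8=2.
Step 28. [r7c1∈{4}] r7c1 is down to just 4, so r7c1=4.
Step 29. [r8c2∈{8}] r8c2 has the single candidate 8 ⇒ r8c2=8.
Step 30. [r7c5∈{7}] r7c5 is down to just 7 ⇒ r7c5=7.
Step 31. [r5c4∈{7}] r5c4's peers cover all but 7, so r5c4=7.
Step 32. [r3c6∈{5}] only 5 remains possible at r3c6 ⇒ r3c6=5.
Step 33. [r9c9∈{2}] nothing but 2 survives at r9c9 ⇒ r9c9=2.
Step 34. [r7c6∈{9}] r7c6 has the single candidate 9, so r7c6=9.
Step 35. [r1c5∈{2}] r1c5 is down to just 2. So r1c5=2.

Answer: 6 1 5 4 2 7 9 3 8 / 9 3 7 1 6 8 4 2 5 / 8 4 2 9 3 5 7 1 6 / 1 5 3 2 9 4 8 6 7 / 2 6 8 7 5 3 1 4 9 / 7 9 4 6 8 1 2 5 3 / 4 2 6 5 7 9 3 8 1 / 5 8 9 3 1 2 6 7 4 / 3 7 1 8 4 6 5 9 2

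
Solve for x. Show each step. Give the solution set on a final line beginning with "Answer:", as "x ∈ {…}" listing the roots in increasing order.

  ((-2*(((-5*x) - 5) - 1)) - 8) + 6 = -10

Step 1. [((-2*(((-5*x) - 5) - 1)) - 8) + 6 = -10] the outer +6 inverts by subtracting 6. So sub: (-2*(((-5*x) - 5) - 1)) - 8 = -16.
Step 2. [(-2*(((-5*x) - 5) - 1)) - 8 = -16] common factor -2 (LHS and -16) — divide through, so factor: (((-5*x) - 5) - 1) + 4 = 8.
Step 3. [(((-5*x) - 5) - 1) + 4 = 8] the outer +4 inverts by subtracting 4, so sub: ((-5*x) - 5) - 1 = 4.
Step 4. [((-5*x) - 5) - 1 = 4] -1 is outermost — add 1 both sides, so sub: (-5*x) - 5 = 5.
Step 5. [(-5*x) - 5 = 5] -5 | LHS and -5 | 5: pull -5 out, so factor: x + 1 = -1.
Step 6. [x + 1 = -1] +1 is outermost — subtract 1 both sides ⇒ sub: x = -2.

Answer: x ∈ {-2}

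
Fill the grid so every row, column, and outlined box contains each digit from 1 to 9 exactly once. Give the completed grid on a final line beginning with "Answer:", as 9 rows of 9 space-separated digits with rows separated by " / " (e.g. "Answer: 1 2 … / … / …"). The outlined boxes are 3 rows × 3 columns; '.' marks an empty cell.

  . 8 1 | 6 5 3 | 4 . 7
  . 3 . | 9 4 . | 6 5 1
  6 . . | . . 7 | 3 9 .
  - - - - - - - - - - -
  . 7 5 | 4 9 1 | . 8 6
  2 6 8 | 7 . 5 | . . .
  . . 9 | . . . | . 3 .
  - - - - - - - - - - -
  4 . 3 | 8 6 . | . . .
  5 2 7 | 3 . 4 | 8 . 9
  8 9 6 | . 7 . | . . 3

Step 1. [r9c6∈{2}] r9c6 is down to just 2, so r9c6=2.
Step 2. [r6c7∈{1,2,5,7}] r6c7 is the only open cell in row 6 admitting 7. So r6c7=7.
Step 3. [r6c2∈{1,4}] 4 has one home in box 4: r6c2. So r6c2=4.
Step 4. [r6c4∈{2}] r6c4's peers cover all but 2. So r6c4=2.
Step 5. [r3c5∈{1,2,8}] 2 has one home in col 5: r3c5. So r3c5=2.
Step 6. [r7c9∈{2,5}] col 9 places 2 nowhere but r7c9, so r7c9=2.
Step 7. [r9c4∈{1,5}] across col 4, 5 lands solely at r9c4 ⇒ r9c4=5.
Step 8. [r9c7∈{1}] r9c7 has the single candidate 1, so r9c7=1.
Step 9. [r2c6∈{8}] r2c6's peers cover all but 8 ⇒ r2c6=8.
Step 10. [r9c8∈{4}] nothing but 4 survives at r9c8 ⇒ r9c8=4.
Step 11. [r3c4∈{1}] r3c4 is down to just 1 ⇒ r3c4=1.
Step 12. [r5c5∈{3}] nothing but 3 survives at r5c5. So r5c5=3.
Step 13. [r4c7∈{2}] nothing but 2 survives at r4c7. So r4c7=2.
Step 14. [r4c1∈{3}] r4c1 is down to just 3. So r4c1=3.
Step 15. [r3c2∈{5}] only 5 remains possible at r3c2. So r3c2=5.
Step 16. [r6c6∈{6}] r6c6 is down to just 6, so r6c6=6.
Step 17. [r7c7∈{5}] nothing but 5 survives at r7c7 ⇒ r7c7=5.
Step 18. [r7c2∈{1}] r7c2 is down to just 1 ⇒ r7c2=1.
Step 19. [r3c3∈{4}] r3c3 is down to just 4, so r3c3=4.
Step 20. [r1c1∈{9}] r1c1 has the single candidate 9, so r1c1=9.
Step 21. [r5c8∈{1}] nothing but 1 survives at r5c8, so r5c8=1.
Step 22. [r6c1∈{1}] only 1 remains possible at r6c1 ⇒ r6c1=1.
Step 23. [r3c9∈{8}] r3c9 is down to just 8. So r3c9=8.
Step 24. [r6c5∈{8}] r6c5 is down to just 8. So r6c5=8.
Step 25. [r7c8∈{7}] r7c8 has the single candidate 7 ⇒ r7c8=7.
Step 26. [r5c7∈{9}] r5c7's peers cover all but 9, so r5c7=9.
Step 27. [r7c6∈{9}] nothing but 9 survives at r7c6, so r7c6=9.
Step 28. [r8c8∈{6}] nothing but 6 survives at r8c8 ⇒ r8c8=6.
Step 29. [r5c9∈{4}] r5c9's peers cover all but 4. So r5c9=4.
Step 30. [r8c5∈{1}] only 1 remains possible at r8c5. So r8c5=1.
Step 31. [r2c3∈{2}] r2c3 is down to just 2, so r2c3=2.
Step 32. [r1c8∈{2}] r1c8's peers cover all but 2 ⇒ r1c8=2.
Step 33. [r6c9∈{5}] r6c9 has the single candidate 5 ⇒ r6c9=5.
Step 34. [r2c1∈{7}] r2c1's peers cover all but 7. So r2c1=7.

Answer: 9 8 1 6 5 3 4 2 7 / 7 3 2 9 4 8 6 5 1 / 6 5 4 1 2 7 3 9 8 / 3 7 5 4 9 1 2 8 6 / 2 6 8 7 3 5 9 1 4 / 1 4 9 2 8 6 7 3 5 / 4 1 3 8 6 9 5 7 2 / 5 2 7 3 1 4 8 6 9 / 8 9 6 5 7 2 1 4 3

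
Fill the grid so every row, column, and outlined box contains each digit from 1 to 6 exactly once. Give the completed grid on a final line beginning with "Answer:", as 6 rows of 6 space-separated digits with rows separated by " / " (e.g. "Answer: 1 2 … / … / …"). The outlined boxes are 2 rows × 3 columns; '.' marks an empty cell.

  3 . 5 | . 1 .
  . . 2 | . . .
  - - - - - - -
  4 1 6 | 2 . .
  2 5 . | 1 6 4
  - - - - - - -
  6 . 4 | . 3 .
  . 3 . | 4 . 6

Step 1. [r5c4∈{5}] r5c4 is down to just 5, so r5c4=5.
Step 2. [r2c5∈{4,5}] in col 5, 4 fits only at r2c5 ⇒ r2c5=4.
Step 3. [r1c4∈{6}] r1c4 is down to just 6. So r1c4=6.
Step 4. [r2c6∈{3,5}] r2c6 is the only open cell in row 2 admitting 5, so r2c6=5.
Step 5. [r6c3∈{1}] r6c3's peers cover all but 1 ⇒ r6c3=1.
Step 6. [r5c2∈{2}] r5c2 has the single candidate 2. So r5c2=2.
Step 7. [r2c1∈{1}] r2c1's peers cover all but 1 ⇒ r2c1=1.
Step 8. [r1c2∈{4}] r1c2's peers cover all but 4, so r1c2=4.
Step 9. [r5c6∈{1}] nothing but 1 survives at r5c6 ⇒ r5c6=1.
Step 10. [r4c3∈{3}] only 3 remains possible at r4c3, so r4c3=3.
Step 11. [r3c6∈{3}] r3c6 is down to just 3 ⇒ r3c6=3.
Step 12. [r1c6∈{2}] nothing but 2 survives at r1c6 ⇒ r1c6=2.
Step 13. [r6c5∈{2}] r6c5 has the single candidate 2, so r6c5=2.
Step 14. [r2c2∈{6}] only 6 remains possible at r2c2, so r2c2=6.
Step 15. [r3c5∈{5}] r3c5 is down to just 5. So r3c5=5.
Step 16. [r2c4∈{3}] r2c4 is down to just 3, so r2c4=3.
Step 17. [r6c1∈{5}] nothing but 5 survives at r6c1 ⇒ r6c1=5.

Answer: 3 4 5 6 1 2 / 1 6 2 3 4 5 / 4 1 6 2 5 3 / 2 5 3 1 6 4 / 6 2 4 5 3 1 / 5 3 1 4 2 6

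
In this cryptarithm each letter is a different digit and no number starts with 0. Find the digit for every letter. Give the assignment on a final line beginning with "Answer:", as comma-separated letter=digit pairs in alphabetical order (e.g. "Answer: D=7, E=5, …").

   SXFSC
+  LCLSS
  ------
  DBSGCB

Step 1. [D] the sum has 6 digits but both addends have 5; that extra leading digit D is the final carry, namely 1. So D=1.
Step 2. [col 1: C + S ≡ B (mod 10)] column 1 (C + S ≡ B (mod 10), carry-in 0) doesn't pin C yet; pick C=7 and continue ⇒ C=7.
Step 3. [col 1: C + S ≡ B (mod 10)] S=3 is one option consistent with column 1 (C + S ≡ B (mod 10), carry-in 0) — take it ⇒ S=3.
Step 4. [col 1: C + S ≡ B (mod 10)] column 1 reads C+S+carry(0)=B with C=7, S=3; with digits 1,3,7 already taken and all letters distinct, the only value for B is 0. So B=0.
Step 5. [col 3: F + L ≡ G (mod 10)] column 3 (F + L ≡ G (mod 10), carry-in 0) doesn't pin F yet; pick F=8 and continue. So F=8.
Step 6. [col 3: F + L ≡ G (mod 10)] L=6 is one option consistent with column 3 (F + L ≡ G (mod 10), carry-in 0) — take it ⇒ L=6.
Step 7. [col 3: F + L ≡ G (mod 10)] in column 3 we have F+L≡G with carry-in 0; given F=8, L=6 and digits 0,1,3,6,7,8 already taken and all letters distinct, that pins G to 4. So G=4.
Step 8. [col 4: X + C ≡ S (mod 10)] column 4: given C=7, S=3, carry-in 1, and digits 0,1,3,4,6,7,8 already taken and all letters distinct, X+C≡S (mod 10) forces X=5 ⇒ X=5.

Answer: B=0, C=7, D=1, F=8, G=4, L=6, S=3, X=5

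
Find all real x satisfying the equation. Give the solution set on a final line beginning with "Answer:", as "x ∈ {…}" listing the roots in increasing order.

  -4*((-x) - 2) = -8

Step 1. [-4*((-x) - 2) = -8] leading coefficient -4: divide by -4. So div: (-x) - 2 = 2.
Step 2. [(-x) - 2 = 2] the outer -2 inverts by adding 2. So sub: -x = 4.
Step 3. [-x = 4] leading − — multiply by −1, so neg: x = -4.

Answer: x ∈ {-4}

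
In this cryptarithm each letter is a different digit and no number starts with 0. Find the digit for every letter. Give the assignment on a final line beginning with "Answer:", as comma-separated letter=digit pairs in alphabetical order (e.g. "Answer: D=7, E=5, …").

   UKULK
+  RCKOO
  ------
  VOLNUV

Step 1. [col 1: K + O ≡ V (mod 10)] column 1 (K + O ≡ V (mod 10), carry-in 0) doesn't pin K yet; pick K=5 and continue, so K=5.
Step 2. [col 1: K + O ≡ V (mod 10)] several values work for V in column 1 (K + O ≡ V (mod 10), carry-in 0); try V=1 ⇒ V=1.
Step 3. [col 1: K + O ≡ V (mod 10)] column 1 reads K+O+carry(0)=V with K=5, V=1; with digits 1,5 already taken and all letters distinct, the only value for O is 6, so O=6.
Step 4. [col 2: L + O ≡ U (mod 10)] U=7 is one option consistent with column 2 (L + O ≡ U (mod 10), carry-in 1) — take it. So U=7.
Step 5. [col 2: L + O ≡ U (mod 10)] from column 2 (O=6, U=7, carry-in 1, digits 1,5,6,7 already taken and all letters distinct): L must equal 0, so L=0.
Step 6. [col 3: U + K ≡ N (mod 10)] column 3: given U=7, K=5, carry-in 0, and digits 0,1,5,6,7 already taken and all letters distinct, U+K≡N (mod 10) forces N=2. So N=2.
Step 7. [col 4: K + C ≡ L (mod 10)] from column 4 (K=5, L=0, carry-in 1, digits 0,1,2,5,6,7 already taken and all letters distinct): C must equal 4. So C=4.
Step 8. [col 5: U + R ≡ O (mod 10)] column 5: given U=7, O=6, carry-in 1, and digits 0,1,2,4,5,6,7 already taken and all letters distinct, U+R≡O (mod 10) forces R=8, so R=8.

Answer: C=4, K=5, L=0, N=2, O=6, R=8, U=7, V=1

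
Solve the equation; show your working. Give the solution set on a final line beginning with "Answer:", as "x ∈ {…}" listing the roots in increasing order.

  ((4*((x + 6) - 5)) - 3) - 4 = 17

Step 1. [((4*((x + 6) - 5)) - 3) - 4 = 17] add 4: x sits inside (… - 4), so sub: (4*((x + 6) - 5)) - 3 = 21.
Step 2. [(4*((x + 6) - 5)) - 3 = 21] peel the -3: add 3 from each side. So sub: 4*((x + 6) - 5) = 24.
Step 3. [4*((x + 6) - 5) = 24] leading coefficient 4: divide by 4, so div: (x + 6) - 5 = 6.
Step 4. [(x + 6) - 5 = 6] -5 is outermost — add 5 both sides, so sub: x + 6 = 11.
Step 5. [x + 6 = 11] subtract 6: x sits inside (… + 6) ⇒ sub: x = 5.

Answer: x ∈ {5}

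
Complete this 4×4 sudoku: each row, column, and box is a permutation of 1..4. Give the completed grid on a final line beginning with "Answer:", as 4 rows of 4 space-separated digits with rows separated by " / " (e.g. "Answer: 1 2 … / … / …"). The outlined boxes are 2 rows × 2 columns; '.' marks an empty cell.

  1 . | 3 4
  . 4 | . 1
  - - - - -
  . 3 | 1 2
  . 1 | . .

Step 1. [r4c1∈{2,4}] row 4 places 2 nowhere but r4c1 ⇒ r4c1=2.
Step 2. [r4c3∈{4}] only 4 remains possible at r4c3, so r4c3=4.
Step 3. [r1c2∈{2}] r1c2 has the single candidate 2 ⇒ r1c2=2.
Step 4. [r4c4∈{3}] nothing but 3 survives at r4c4. So r4c4=3.
Step 5. [r2c1∈{3}] r2c1's peers cover all but 3, so r2c1=3.
Step 6. [r2c3∈{2}] r2c3 is down to just 2 ⇒ r2c3=2.
Step 7. [r3c1∈{4}] r3c1's peers cover all but 4 ⇒ r3c1=4.

Answer: 1 2 3 4 / 3 4 2 1 / 4 3 1 2 / 2 1 4 3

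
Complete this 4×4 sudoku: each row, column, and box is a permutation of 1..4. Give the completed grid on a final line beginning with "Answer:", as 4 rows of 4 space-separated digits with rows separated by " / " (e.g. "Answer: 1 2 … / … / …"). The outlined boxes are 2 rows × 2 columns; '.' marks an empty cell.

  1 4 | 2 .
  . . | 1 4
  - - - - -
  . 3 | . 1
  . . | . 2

Step 1. [r3c3∈{4}] r3c3 is down to just 4. So r3c3=4.
Step 2. [r2c1∈{2,3}] in row 2, 3 fits only at r2c1. So r2c1=3.
Step 3. [r3c1∈{2}] r3c1 has the single candidate 2 ⇒ r3c1=2.
Step 4. [r4c2∈{1}] only 1 remains possible at r4c2 ⇒ r4c2=1.
Step 5. [r2c2∈{2}] r2c2 has the single candidate 2, so r2c2=2.
Step 6. [r4c1∈{4}] r4c1's peers cover all but 4, so r4c1=4.
Step 7. [r1c4∈{3}] r1c4's peers cover all but 3 ⇒ r1c4=3.
Step 8. [r4c3∈{3}] r4c3 is down to just 3, so r4c3=3.

Answer: 1 4 2 3 / 3 2 1 4 / 2 3 4 1 / 4 1 3 2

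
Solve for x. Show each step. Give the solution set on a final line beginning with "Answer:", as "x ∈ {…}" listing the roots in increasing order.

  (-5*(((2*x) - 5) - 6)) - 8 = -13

Step 1. [(-5*(((2*x) - 5) - 6)) - 8 = -13] -8 is outermost — add 8 both sides ⇒ sub: -5*(((2*x) - 5) - 6) = -5.
Step 2. [-5*(((2*x) - 5) - 6) = -5] leading coefficient -5: divide by -5, so div: ((2*x) - 5) - 6 = 1.
Step 3. [((2*x) - 5) - 6 = 1] -6 is outermost — add 6 both sides, so sub: (2*x) - 5 = 7.
Step 4. [(2*x) - 5 = 7] the outer -5 inverts by adding 5. So sub: 2*x = 12.
Step 5. [2*x = 12] 2 out front; divide by 2, so div: x = 6.

Answer: x ∈ {6}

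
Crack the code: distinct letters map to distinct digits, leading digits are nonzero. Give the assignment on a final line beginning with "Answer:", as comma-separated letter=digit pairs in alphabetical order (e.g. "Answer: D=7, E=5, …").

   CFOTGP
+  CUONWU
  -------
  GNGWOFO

Step 1. [col 1: P + U ≡ O (mod 10)] several values work for O in column 1 (P + U ≡ O (mod 10), carry-in 0); try O=2 ⇒ O=2.
Step 2. [G] the sum has 7 digits but both addends have 6; that extra leading digit G is the final carry, namely 1. So G=1.
Step 3. [col 1: P + U ≡ O (mod 10)] several values work for P in column 1 (P + U ≡ O (mod 10), carry-in 0); try P=8. So P=8.
Step 4. [col 1: P + U ≡ O (mod 10)] from column 1 (P=8, O=2, carry-in 0, digits 1,2,8 already taken and all letters distinct): U must equal 4, so U=4.
Step 5. [col 2: G + W ≡ F (mod 10)] column 2 (G + W ≡ F (mod 10), carry-in 1) doesn't pin W yet; pick W=5 and continue ⇒ W=5.
Step 6. [col 2: G + W ≡ F (mod 10)] column 2 reads G+W+carry(1)=F with G=1, W=5; with digits 1,2,4,5,8 already taken and all letters distinct, the only value for F is 7 ⇒ F=7.
Step 7. [col 3: T + N ≡ O (mod 10)] column 3 (T + N ≡ O (mod 10), carry-in 0) doesn't pin T yet; pick T=9 and continue ⇒ T=9.
Step 8. [col 3: T + N ≡ O (mod 10)] column 3 reads T+N+carry(0)=O with T=9, O=2; with digits 1,2,4,5,7,8,9 already taken and all letters distinct, the only value for N is 3. So N=3.
Step 9. [col 6: C + C ≡ N (mod 10)] column 6: given N=3, carry-in 1, and digits 1,2,3,4,5,7,8,9 already taken and all letters distinct, C+C≡N (mod 10) forces C=6 ⇒ C=6.

Answer: C=6, F=7, G=1, N=3, O=2, P=8, T=9, U=4, W=5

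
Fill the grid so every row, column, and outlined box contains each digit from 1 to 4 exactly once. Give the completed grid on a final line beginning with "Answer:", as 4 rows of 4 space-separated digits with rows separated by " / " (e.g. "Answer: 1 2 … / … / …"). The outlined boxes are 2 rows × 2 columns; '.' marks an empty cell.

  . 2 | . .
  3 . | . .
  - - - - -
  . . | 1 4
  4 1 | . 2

Step 1. [r1c4∈{1,3}] col 4 places 3 nowhere but r1c4 ⇒ r1c4=3.
Step 2. [r2c2∈{4}] nothing but 4 survives at r2c2, so r2c2=4.
Step 3. [r4c3∈{3}] nothing but 3 survives at r4c3 ⇒ r4c3=3.
Step 4. [r1c1∈{1}] nothing but 1 survives at r1c1 ⇒ r1c1=1.
Step 5. [r3c2∈{3}] r3c2's peers cover all but 3, so r3c2=3.
Step 6. [r2c3∈{2}] only 2 remains possible at r2c3, so r2c3=2.
Step 7. [r2c4∈{1}] r2c4's peers cover all but 1 ⇒ r2c4=1.
Step 8. [r3c1∈{2}] r3c1's peers cover all but 2 ⇒ r3c1=2.
Step 9. [r1c3∈{4}] nothing but 4 survives at r1c3. So r1c3=4.

Answer: 1 2 4 3 / 3 4 2 1 / 2 3 1 4 / 4 1 3 2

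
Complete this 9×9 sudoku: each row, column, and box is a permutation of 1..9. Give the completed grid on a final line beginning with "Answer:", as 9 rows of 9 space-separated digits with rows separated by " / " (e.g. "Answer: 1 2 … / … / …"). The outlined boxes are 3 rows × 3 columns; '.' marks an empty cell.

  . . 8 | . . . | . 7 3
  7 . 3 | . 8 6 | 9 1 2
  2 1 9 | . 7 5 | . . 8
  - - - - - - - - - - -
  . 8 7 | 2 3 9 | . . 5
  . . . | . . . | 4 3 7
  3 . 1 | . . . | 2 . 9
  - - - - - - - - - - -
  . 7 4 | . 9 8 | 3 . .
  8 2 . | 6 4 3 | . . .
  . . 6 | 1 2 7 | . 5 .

Step 1. [r2c4∈{4}] r2c4 is down to just 4. So r2c4=4.
Step 2. [r4c8∈{6}] nothing but 6 survives at r4c8. So r4c8=6.
Step 3. [r2c2∈{5}] r2c2 is down to just 5, so r2c2=5.
Step 4. [r7c4∈{5}] only 5 remains possible at r7c4. So r7c4=5.
Step 5. [r5c1∈{5,6,9}] across col 1, 5 lands solely at r5c1. So r5c1=5.
Step 6. [r1c1∈{4,6}] across col 1, 6 lands solely at r1c1, so r1c1=6.
Step 7. [r1c5∈{1}] r1c5 is down to just 1, so r1c5=1.
Step 8. [r5c5∈{6}] r5c5 has the single candidate 6, so r5c5=6.
Step 9. [r8c9∈{1}] nothing but 1 survives at r8c9. So r8c9=1.
Step 10. [r9c1∈{9}] nothing but 9 survives at r9c1, so r9c1=9.
Step 11. [r4c1∈{4}] nothing but 4 survives at r4c1. So r4c1=4.
Step 12. [r6c8∈{8}] r6c8 has the single candidate 8 ⇒ r6c8=8.
Step 13. [r4c7∈{1}] r4c7 has the single candidate 1, so r4c7=1.
Step 14. [r9c7∈{8}] r9c7's peers cover all but 8, so r9c7=8.
Step 15. [r1c4∈{9}] r1c4 has the single candidate 9. So r1c4=9.
Step 16. [r1c2∈{4}] r1c2 is down to just 4 ⇒ r1c2=4.
Step 17. [r6c4∈{7}] r6c4 has the single candidate 7. So r6c4=7.
Step 18. [r3c8∈{4}] only 4 remains possible at r3c8. So r3c8=4.
Step 19. [r6c6∈{4}] r6c6 has the single candidate 4, so r6c6=4.
Step 20. [r5c2∈{9}] r5c2 has the single candidate 9 ⇒ r5c2=9.
Step 21. [r8c3∈{5}] r8c3 is down to just 5 ⇒ r8c3=5.
Step 22. [r5c4∈{8}] r5c4 has the single candidate 8 ⇒ r5c4=8.
Step 23. [r8c7∈{7}] r8c7 has the single candidate 7. So r8c7=7.
Step 24. [r5c3∈{2}] nothing but 2 survives at r5c3, so r5c3=2.
Step 25. [r6c5∈{5}] r6c5 is down to just 5. So r6c5=5.
Step 26. [r9c2∈{3}] r9c2 is down to just 3. So r9c2=3.
Step 27. [r6c2∈{6}] r6c2 has the single candidate 6, so r6c2=6.
Step 28. [r5c6∈{1}] only 1 remains possible at r5c6. So r5c6=1.
Step 29. [r3c7∈{6}] nothing but 6 survives at r3c7 ⇒ r3c7=6.
Step 30. [r7c9∈{6}] only 6 remains possible at r7c9 ⇒ r7c9=6.
Step 31. [r7c8∈{2}] r7c8 has the single candidate 2. So r7c8=2.
Step 32. [r3c4∈{3}] r3c4's peers cover all but 3 ⇒ r3c4=3.
Step 33. [r1c6∈{2}] only 2 remains possible at r1c6 ⇒ r1c6=2.
Step 34. [r9c9∈{4}] only 4 remains possible at r9c9 ⇒ r9c9=4.
Step 35. [r7c1∈{1}] r7c1's peers cover all but 1 ⇒ r7c1=1.
Step 36. [r1c7∈{5}] nothing but 5 survives at r1c7, so r1c7=5.
Step 37. [r8c8∈{9}] only 9 remains possible at r8c8, so r8c8=9.

Answer: 6 4 8 9 1 2 5 7 3 / 7 5 3 4 8 6 9 1 2 / 2 1 9 3 7 5 6 4 8 / 4 8 7 2 3 9 1 6 5 / 5 9 2 8 6 1 4 3 7 / 3 6 1 7 5 4 2 8 9 / 1 7 4 5 9 8 3 2 6 / 8 2 5 6 4 3 7 9 1 / 9 3 6 1 2 7 8 5 4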